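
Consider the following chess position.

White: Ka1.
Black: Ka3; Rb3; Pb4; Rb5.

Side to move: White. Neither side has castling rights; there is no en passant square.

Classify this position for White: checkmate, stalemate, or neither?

White to move; white king on a1.
In check: no.
King squares — b1: attacked by Rb3; a2: attacked by Ka3; b2: attacked by Ka3.
Legal moves for White: none.
Not in check and no legal moves → stalemate.

stalemate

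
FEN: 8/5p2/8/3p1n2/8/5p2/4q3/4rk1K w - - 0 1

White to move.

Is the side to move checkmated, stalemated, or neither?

stalemate

White to move; white king on h1.
In check: no.
King squares — g1: attacked by Kf1; g2: attacked by Kf1; h2: attacked by Qe2.
Legal moves for White: none.
Not in check and no legal moves → stalemate.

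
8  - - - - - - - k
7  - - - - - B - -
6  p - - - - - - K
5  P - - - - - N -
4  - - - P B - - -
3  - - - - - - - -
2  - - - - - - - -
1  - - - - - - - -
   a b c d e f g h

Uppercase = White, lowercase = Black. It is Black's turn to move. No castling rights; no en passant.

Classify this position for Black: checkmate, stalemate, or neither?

Black to move; black king on h8.
In check: no.
King squares — g7: attacked by Kh6; h7: attacked by Be4; g8: attacked by Bf7.
Legal moves for Black: none.
Not in check and no legal moves → stalemate.

stalemate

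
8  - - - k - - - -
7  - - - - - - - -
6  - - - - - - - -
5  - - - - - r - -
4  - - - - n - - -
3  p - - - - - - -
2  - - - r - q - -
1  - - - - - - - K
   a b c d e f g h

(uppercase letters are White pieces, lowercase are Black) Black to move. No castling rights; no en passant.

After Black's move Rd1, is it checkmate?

After Rd1: white king on h1; in check: yes, from the black rook on d1.
King squares — g1: attacked by Rd1; g2: attacked by Qf2; h2: attacked by Qf2.
White has no legal moves → checkmate.

yes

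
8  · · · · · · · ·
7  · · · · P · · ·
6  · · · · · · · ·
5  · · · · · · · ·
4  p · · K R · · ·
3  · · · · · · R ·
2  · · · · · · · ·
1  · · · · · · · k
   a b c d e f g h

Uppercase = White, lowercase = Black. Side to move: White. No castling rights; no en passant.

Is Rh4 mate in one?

yes

After Rh4: black king on h1; in check: yes, from the white rook on h4.
King squares — g1: attacked by Rg3; g2: attacked by Rg3; h2: attacked by Rh4.
Black has no legal moves → checkmate.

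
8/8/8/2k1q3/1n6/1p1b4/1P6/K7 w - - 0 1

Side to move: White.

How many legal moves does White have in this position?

0

White to move; king on a1.
In check: no.
Legal moves: none.
Count: 0.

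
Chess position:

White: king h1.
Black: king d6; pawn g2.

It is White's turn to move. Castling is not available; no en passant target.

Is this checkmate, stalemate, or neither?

neither

White to move; white king on h1.
In check: yes, from the black pawn on g2.
Legal moves for White: Kh2, Kxg2, Kg1.
White is in check but has 3 legal moves → neither.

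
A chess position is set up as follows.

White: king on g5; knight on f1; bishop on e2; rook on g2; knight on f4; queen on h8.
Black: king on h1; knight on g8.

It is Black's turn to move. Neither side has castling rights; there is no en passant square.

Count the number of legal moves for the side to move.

Black to move; king on h1.
In check: yes, from the white queen on h8.
Legal moves: Nh6.
Count: 1.

1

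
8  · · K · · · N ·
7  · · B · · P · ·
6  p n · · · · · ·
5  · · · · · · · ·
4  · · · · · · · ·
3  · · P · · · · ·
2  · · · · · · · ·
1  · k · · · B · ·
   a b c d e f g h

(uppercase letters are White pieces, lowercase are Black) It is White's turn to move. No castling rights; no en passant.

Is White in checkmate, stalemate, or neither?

White to move; white king on c8.
In check: yes, from the black knight on b6.
Legal moves for White: Kd8, Kb8, Kb7, Bxb6.
White is in check but has 4 legal moves → neither.

neither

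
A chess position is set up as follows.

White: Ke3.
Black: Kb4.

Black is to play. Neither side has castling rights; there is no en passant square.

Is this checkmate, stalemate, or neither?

Black to move; black king on b4.
In check: no.
Legal moves for Black: Kc5, Kb5, Ka5, Kc4, Ka4, Kc3, Kb3, Ka3.
Black has 8 legal moves and is not in check → neither.

neither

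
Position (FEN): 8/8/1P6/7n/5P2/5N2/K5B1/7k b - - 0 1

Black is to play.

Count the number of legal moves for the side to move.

1

Black to move; king on h1.
In check: yes, from the white bishop on g2.
Legal moves: Kxg2.
Count: 1.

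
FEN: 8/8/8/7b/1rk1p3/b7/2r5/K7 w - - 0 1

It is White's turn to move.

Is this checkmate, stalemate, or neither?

White to move; white king on a1.
In check: no.
King squares — b1: attacked by Rb4; a2: attacked by Rc2; b2: attacked by Rc2.
Legal moves for White: none.
Not in check and no legal moves → stalemate.

stalemate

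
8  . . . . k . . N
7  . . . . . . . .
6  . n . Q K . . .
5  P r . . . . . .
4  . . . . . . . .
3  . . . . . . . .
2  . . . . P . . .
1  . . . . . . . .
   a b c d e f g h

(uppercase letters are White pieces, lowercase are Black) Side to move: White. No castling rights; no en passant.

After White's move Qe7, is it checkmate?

yes

After Qe7: black king on e8; in check: yes, from the white queen on e7.
King squares — d7: attacked by Ke6; e7: attacked by Ke6; f7: attacked by Ke6; d8: attacked by Qe7; f8: attacked by Qe7.
Black has no legal moves → checkmate.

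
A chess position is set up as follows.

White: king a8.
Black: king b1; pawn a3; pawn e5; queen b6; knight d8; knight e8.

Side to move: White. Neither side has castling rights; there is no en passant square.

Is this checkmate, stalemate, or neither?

stalemate

White to move; white king on a8.
In check: no.
King squares — a7: attacked by Qb6; b7: attacked by Qb6; b8: attacked by Qb6.
Legal moves for White: none.
Not in check and no legal moves → stalemate.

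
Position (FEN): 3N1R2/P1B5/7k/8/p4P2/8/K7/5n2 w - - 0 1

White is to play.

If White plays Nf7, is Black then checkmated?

After Nf7: black king on h6; in check: yes, from the white knight on f7.
Black has 4 legal replies: Kh7, Kg7, Kg6, Kh5.
In check but a legal move exists → not checkmate.

no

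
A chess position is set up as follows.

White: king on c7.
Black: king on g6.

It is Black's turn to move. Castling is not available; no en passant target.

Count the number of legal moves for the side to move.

Black to move; king on g6.
In check: no.
Legal moves: Kh7, Kg7, Kf7, Kh6, Kf6, Kh5, Kg5, Kf5.
Count: 8.

8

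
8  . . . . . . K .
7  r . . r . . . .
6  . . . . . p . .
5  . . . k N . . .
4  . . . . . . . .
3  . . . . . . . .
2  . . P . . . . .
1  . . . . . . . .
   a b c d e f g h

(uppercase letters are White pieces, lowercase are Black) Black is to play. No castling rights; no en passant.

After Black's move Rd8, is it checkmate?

After Rd8: white king on g8; in check: yes, from the black rook on d8.
King squares — f7: attacked by Ra7; g7: attacked by Ra7; h7: attacked by Ra7; f8: attacked by Rd8; h8: attacked by Rd8.
White has no legal moves → checkmate.

yes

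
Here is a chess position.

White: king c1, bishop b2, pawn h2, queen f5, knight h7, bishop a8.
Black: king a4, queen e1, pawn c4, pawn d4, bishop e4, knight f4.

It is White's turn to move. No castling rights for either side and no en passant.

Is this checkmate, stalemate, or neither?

checkmate

White to move; white king on c1.
In check: yes, from the black queen on e1.
King squares — b1: attacked by Qe1; d1: attacked by Qe1; b2: own bishop; c2: attacked by Be4; d2: attacked by Qe1.
Legal moves for White: none.
In check with no legal moves → checkmate.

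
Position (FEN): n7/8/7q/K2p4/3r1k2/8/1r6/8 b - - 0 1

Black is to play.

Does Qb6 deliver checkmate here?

yes

After Qb6: white king on a5; in check: yes, from the black queen on b6.
King squares — a4: attacked by Rd4; b4: attacked by Rb2; b5: attacked by Rb2; a6: attacked by Qb6; b6: attacked by Rb2.
White has no legal moves → checkmate.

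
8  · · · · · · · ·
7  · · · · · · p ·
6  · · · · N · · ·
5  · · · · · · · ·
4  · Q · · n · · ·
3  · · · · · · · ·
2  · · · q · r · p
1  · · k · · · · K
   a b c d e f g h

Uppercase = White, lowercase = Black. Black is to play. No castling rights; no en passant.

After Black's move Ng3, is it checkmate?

After Ng3: white king on h1; in check: yes, from the black knight on g3.
King squares — g1: attacked by Ph2; g2: attacked by Rf2; h2: attacked by Rf2.
White has no legal moves → checkmate.

yes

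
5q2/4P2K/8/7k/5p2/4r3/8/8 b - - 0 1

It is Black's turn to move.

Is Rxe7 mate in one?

yes

After Rxe7: white king on h7; in check: yes, from the black rook on e7.
King squares — g6: attacked by Kh5; h6: attacked by Kh5; g7: attacked by Re7; g8: attacked by Qf8; h8: attacked by Qf8.
White has no legal moves → checkmate.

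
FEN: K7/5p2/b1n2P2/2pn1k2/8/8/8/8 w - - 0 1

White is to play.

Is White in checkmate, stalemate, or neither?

White to move; white king on a8.
In check: no.
King squares — a7: attacked by Nc6; b7: attacked by Ba6; b8: attacked by Nc6.
Legal moves for White: none.
Not in check and no legal moves → stalemate.

stalemate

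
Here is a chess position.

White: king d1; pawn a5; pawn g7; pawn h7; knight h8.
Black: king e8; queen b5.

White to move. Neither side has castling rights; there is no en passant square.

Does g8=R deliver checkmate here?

no

After g8=R: black king on e8; in check: yes, from the white rook on g8.
Black has 2 legal replies: Ke7, Kd7.
In check but a legal move exists → not checkmate.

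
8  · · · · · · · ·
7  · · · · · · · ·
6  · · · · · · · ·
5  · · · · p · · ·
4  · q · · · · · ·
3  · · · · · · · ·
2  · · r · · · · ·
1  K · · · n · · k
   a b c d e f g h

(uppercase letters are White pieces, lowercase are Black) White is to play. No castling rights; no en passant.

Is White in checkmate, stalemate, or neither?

White to move; white king on a1.
In check: no.
King squares — b1: attacked by Qb4; a2: attacked by Rc2; b2: attacked by Rc2.
Legal moves for White: none.
Not in check and no legal moves → stalemate.

stalemate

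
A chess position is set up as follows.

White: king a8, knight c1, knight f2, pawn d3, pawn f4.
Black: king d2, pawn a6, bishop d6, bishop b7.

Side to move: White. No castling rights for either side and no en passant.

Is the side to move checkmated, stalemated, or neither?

neither

White to move; white king on a8.
In check: yes, from the black bishop on b7.
King squares — a7: available; b7: available; b8: attacked by Bd6.
Legal moves for White: Kxb7, Ka7.
White is in check but has 2 legal moves → neither.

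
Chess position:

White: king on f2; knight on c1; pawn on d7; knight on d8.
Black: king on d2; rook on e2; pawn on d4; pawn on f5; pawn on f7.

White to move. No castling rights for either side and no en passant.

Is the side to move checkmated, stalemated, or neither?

White to move; white king on f2.
In check: yes, from the black rook on e2.
Legal moves for White: Kg3, Kf3, Kg1, Kf1, Nxe2.
White is in check but has 5 legal moves → neither.

neither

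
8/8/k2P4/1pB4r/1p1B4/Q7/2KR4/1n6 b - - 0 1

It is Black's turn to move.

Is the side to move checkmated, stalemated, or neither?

neither

Black to move; black king on a6.
In check: yes, from the white queen on a3.
King squares — a5: attacked by Qa3; b5: own pawn; b6: attacked by Bc5; a7: attacked by Qa3; b7: available.
Legal moves for Black: Kb7, Nxa3+, bxa3.
Black is in check but has 3 legal moves → neither.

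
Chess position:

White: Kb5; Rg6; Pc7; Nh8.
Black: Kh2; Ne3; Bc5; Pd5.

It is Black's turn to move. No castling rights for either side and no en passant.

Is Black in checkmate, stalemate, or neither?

Black to move; black king on h2.
In check: no.
Legal moves for Black: Bf8, Be7, Ba7, Bd6, Bb6, Bd4, Bb4, Ba3, Nf5, Ng4, Nc4, Ng2, Nc2, Nf1, Nd1, Kh3, Kh1, d4.
Black has 18 legal moves and is not in check → neither.

neither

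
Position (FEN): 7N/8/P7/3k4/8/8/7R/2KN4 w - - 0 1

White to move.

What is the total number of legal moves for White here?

White to move; king on c1.
In check: no.
Legal moves: Nf7, Ng6, Rh7, Rh6, Rh5+, Rh4, Rh3, Rg2, Rf2, Re2, Rd2+, Rc2, Rb2, Ra2, Rh1, Ne3+, Nc3+, Nf2, Nb2, Kd2, Kc2, Kb2, Kb1, a7.
Count: 24.

24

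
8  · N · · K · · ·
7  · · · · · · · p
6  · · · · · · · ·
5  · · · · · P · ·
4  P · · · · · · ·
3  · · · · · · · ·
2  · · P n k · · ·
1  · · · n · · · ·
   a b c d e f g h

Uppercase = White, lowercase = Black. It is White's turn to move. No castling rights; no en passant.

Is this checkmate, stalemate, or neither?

White to move; white king on e8.
In check: no.
Legal moves for White: Kf8, Kd8, Kf7, Ke7, Kd7, Nd7, Nc6, Na6, f6, a5, c3, c4.
White has 12 legal moves and is not in check → neither.

neither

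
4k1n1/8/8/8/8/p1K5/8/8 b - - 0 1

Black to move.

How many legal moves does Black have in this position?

Black to move; king on e8.
In check: no.
Legal moves: Ne7, Nh6, Nf6, Kf8, Kd8, Kf7, Ke7, Kd7, a2.
Count: 9.

9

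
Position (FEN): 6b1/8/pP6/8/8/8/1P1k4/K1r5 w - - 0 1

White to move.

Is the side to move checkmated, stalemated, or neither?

checkmate

White to move; white king on a1.
In check: yes, from the black rook on c1.
King squares — b1: attacked by Rc1; a2: attacked by Bg8; b2: own pawn.
Legal moves for White: none.
In check with no legal moves → checkmate.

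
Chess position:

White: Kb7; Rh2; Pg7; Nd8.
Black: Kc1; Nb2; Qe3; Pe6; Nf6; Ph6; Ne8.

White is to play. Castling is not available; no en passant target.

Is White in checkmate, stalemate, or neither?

neither

White to move; white king on b7.
In check: no.
Legal moves for White include: Nf7, Nxe6, Nc6, Kc8, Kb8, Ka8, Kc6, Ka6, Rxh6, Rh5, Rh4, Rh3, Rg2, Rf2, Re2, Rd2, Rc2+, Rxb2, ... (list truncated; more exist).
White has legal moves and is not in check → neither.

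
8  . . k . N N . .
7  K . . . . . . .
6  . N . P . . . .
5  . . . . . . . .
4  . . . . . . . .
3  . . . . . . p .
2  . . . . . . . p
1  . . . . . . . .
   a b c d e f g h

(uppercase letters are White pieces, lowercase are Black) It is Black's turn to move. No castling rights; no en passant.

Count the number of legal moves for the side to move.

Black to move; king on c8.
In check: yes, from the white knight on b6.
Legal moves: Kd8.
Count: 1.

1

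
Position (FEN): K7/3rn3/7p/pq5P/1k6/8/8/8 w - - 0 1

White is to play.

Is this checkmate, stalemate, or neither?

stalemate

White to move; white king on a8.
In check: no.
King squares — a7: attacked by Rd7; b7: attacked by Qb5; b8: attacked by Qb5.
Legal moves for White: none.
Not in check and no legal moves → stalemate.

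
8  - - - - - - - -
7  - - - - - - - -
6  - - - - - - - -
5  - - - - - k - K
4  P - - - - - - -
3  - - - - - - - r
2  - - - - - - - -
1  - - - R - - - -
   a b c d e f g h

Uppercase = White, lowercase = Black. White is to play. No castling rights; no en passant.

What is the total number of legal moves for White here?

White to move; king on h5.
In check: yes, from the black rook on h3.
Legal moves: none.
Count: 0.

0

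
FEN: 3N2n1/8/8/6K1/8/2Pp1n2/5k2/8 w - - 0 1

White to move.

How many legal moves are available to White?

White to move; king on g5.
In check: yes, from the black knight on f3.
Legal moves: Kg6, Kh5, Kf5, Kg4, Kf4.
Count: 5.

5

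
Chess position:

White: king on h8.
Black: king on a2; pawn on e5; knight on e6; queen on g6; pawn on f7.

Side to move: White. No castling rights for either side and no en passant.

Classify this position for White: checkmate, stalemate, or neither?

White to move; white king on h8.
In check: no.
King squares — g7: attacked by Ne6; h7: attacked by Qg6; g8: attacked by Qg6.
Legal moves for White: none.
Not in check and no legal moves → stalemate.

stalemate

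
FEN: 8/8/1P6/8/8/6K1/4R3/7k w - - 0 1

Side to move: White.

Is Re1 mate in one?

yes

After Re1: black king on h1; in check: yes, from the white rook on e1.
King squares — g1: attacked by Re1; g2: attacked by Kg3; h2: attacked by Kg3.
Black has no legal moves → checkmate.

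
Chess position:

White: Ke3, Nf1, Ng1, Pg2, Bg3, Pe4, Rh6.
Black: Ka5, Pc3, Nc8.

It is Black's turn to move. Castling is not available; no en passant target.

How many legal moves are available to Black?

Black to move; king on a5.
In check: no.
Legal moves: Ne7, Na7, Nd6, Nb6, Kb5, Kb4, Ka4, c2.
Count: 8.

8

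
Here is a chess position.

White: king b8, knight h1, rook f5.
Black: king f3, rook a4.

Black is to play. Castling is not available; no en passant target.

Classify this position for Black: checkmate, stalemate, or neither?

neither

Black to move; black king on f3.
In check: yes, from the white rook on f5.
King squares — e2: available; f2: attacked by Nh1; g2: available; e3: available; g3: attacked by Nh1; e4: available; f4: attacked by Rf5; g4: available.
Legal moves for Black: Kg4, Ke4, Ke3, Kg2, Ke2, Rf4.
Black is in check but has 6 legal moves → neither.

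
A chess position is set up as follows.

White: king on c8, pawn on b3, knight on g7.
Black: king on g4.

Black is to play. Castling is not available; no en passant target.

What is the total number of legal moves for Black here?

6

Black to move; king on g4.
In check: no.
Legal moves: Kg5, Kh4, Kf4, Kh3, Kg3, Kf3.
Count: 6.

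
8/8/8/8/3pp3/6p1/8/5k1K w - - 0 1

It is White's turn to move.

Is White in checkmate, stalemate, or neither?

stalemate

White to move; white king on h1.
In check: no.
King squares — g1: attacked by Kf1; g2: attacked by Kf1; h2: attacked by Pg3.
Legal moves for White: none.
Not in check and no legal moves → stalemate.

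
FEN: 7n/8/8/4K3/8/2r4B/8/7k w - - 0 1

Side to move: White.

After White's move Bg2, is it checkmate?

no

After Bg2: black king on h1; in check: yes, from the white bishop on g2.
Black has 3 legal replies: Kh2, Kxg2, Kg1.
In check but a legal move exists → not checkmate.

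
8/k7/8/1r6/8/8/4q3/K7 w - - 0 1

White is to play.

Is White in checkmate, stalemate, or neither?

White to move; white king on a1.
In check: no.
King squares — b1: attacked by Rb5; a2: attacked by Qe2; b2: attacked by Qe2.
Legal moves for White: none.
Not in check and no legal moves → stalemate.

stalemate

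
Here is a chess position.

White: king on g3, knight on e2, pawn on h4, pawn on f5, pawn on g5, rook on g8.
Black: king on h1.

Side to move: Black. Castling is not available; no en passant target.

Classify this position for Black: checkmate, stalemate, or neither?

Black to move; black king on h1.
In check: no.
King squares — g1: attacked by Ne2; g2: attacked by Kg3; h2: attacked by Kg3.
Legal moves for Black: none.
Not in check and no legal moves → stalemate.

stalemate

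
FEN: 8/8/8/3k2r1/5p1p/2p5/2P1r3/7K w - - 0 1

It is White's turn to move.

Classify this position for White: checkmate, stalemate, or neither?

White to move; white king on h1.
In check: no.
King squares — g1: attacked by Rg5; g2: attacked by Re2; h2: attacked by Re2.
Legal moves for White: none.
Not in check and no legal moves → stalemate.

stalemate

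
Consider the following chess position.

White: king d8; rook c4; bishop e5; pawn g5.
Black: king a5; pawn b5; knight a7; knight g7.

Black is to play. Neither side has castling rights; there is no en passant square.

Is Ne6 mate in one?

After Ne6: white king on d8; in check: yes, from the black knight on e6.
White has 3 legal replies: Ke8, Ke7, Kd7.
In check but a legal move exists → not checkmate.

no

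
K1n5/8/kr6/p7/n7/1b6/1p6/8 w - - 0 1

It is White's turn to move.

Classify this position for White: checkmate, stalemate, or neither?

White to move; white king on a8.
In check: no.
King squares — a7: attacked by Ka6; b7: attacked by Ka6; b8: attacked by Rb6.
Legal moves for White: none.
Not in check and no legal moves → stalemate.

stalemate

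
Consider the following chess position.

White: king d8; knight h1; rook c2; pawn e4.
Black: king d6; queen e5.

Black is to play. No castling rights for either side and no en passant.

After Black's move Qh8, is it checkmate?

yes

After Qh8: white king on d8; in check: yes, from the black queen on h8.
King squares — c7: attacked by Kd6; d7: attacked by Kd6; e7: attacked by Kd6; c8: attacked by Qh8; e8: attacked by Qh8.
White has no legal moves → checkmate.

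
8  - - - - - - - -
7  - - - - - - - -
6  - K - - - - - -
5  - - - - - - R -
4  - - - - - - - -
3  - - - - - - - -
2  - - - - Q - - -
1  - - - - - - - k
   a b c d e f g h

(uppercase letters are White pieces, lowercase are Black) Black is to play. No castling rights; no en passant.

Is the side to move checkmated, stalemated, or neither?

Black to move; black king on h1.
In check: no.
King squares — g1: attacked by Rg5; g2: attacked by Qe2; h2: attacked by Qe2.
Legal moves for Black: none.
Not in check and no legal moves → stalemate.

stalemate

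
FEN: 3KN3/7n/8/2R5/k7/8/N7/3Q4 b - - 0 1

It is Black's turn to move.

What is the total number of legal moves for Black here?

Black to move; king on a4.
In check: yes, from the white queen on d1.
Legal moves: Ka3.
Count: 1.

1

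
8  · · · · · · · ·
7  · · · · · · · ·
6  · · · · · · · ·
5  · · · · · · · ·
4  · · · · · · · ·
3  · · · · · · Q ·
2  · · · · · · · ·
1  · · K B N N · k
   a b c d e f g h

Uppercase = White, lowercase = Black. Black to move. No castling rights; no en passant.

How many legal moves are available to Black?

Black to move; king on h1.
In check: no.
Legal moves: none.
Count: 0.

0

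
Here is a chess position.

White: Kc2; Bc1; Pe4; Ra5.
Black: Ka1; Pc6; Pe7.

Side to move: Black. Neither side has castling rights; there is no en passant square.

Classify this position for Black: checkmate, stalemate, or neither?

Black to move; black king on a1.
In check: yes, from the white rook on a5.
King squares — b1: attacked by Kc2; a2: attacked by Ra5; b2: attacked by Bc1.
Legal moves for Black: none.
In check with no legal moves → checkmate.

checkmate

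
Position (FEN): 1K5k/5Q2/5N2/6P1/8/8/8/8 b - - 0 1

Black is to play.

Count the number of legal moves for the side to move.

Black to move; king on h8.
In check: no.
Legal moves: none.
Count: 0.

0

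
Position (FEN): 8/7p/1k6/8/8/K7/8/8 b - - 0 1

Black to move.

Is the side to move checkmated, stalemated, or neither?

neither

Black to move; black king on b6.
In check: no.
Legal moves for Black: Kc7, Kb7, Ka7, Kc6, Ka6, Kc5, Kb5, Ka5, h6, h5.
Black has 10 legal moves and is not in check → neither.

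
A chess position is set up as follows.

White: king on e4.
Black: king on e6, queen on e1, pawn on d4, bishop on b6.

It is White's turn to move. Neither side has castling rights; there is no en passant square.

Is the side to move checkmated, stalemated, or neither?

neither

White to move; white king on e4.
In check: yes, from the black queen on e1.
Legal moves for White: Kf4, Kf3, Kd3.
White is in check but has 3 legal moves → neither.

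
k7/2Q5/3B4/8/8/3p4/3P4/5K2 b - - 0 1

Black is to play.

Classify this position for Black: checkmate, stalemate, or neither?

stalemate

Black to move; black king on a8.
In check: no.
King squares — a7: attacked by Qc7; b7: attacked by Qc7; b8: attacked by Qc7.
Legal moves for Black: none.
Not in check and no legal moves → stalemate.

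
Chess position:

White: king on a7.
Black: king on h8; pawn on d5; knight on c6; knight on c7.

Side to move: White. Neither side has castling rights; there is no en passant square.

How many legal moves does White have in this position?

White to move; king on a7.
In check: yes, from the black knight on c6.
Legal moves: Kb7, Kb6.
Count: 2.

2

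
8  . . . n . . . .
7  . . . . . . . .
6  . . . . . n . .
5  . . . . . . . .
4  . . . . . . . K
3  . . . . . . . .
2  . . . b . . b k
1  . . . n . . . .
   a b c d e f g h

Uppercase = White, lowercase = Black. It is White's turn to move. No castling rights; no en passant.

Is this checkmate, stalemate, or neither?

stalemate

White to move; white king on h4.
In check: no.
King squares — g3: attacked by Kh2; h3: attacked by Bg2; g4: attacked by Nf6; g5: attacked by Bd2; h5: attacked by Nf6.
Legal moves for White: none.
Not in check and no legal moves → stalemate.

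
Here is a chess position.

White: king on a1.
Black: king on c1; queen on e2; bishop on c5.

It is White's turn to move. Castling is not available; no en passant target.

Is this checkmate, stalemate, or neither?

stalemate

White to move; white king on a1.
In check: no.
King squares — b1: attacked by Kc1; a2: attacked by Qe2; b2: attacked by Kc1.
Legal moves for White: none.
Not in check and no legal moves → stalemate.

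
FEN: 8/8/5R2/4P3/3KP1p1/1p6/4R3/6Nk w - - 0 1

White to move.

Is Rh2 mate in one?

no

After Rh2: black king on h1; in check: yes, from the white rook on h2.
Black has 2 legal replies: Kxh2, Kxg1.
In check but a legal move exists → not checkmate.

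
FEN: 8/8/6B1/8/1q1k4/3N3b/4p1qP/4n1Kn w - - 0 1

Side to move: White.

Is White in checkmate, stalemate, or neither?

White to move; white king on g1.
In check: yes, from the black queen on g2.
King squares — f1: attacked by Pe2; h1: attacked by Qg2; f2: attacked by Nh1; g2: attacked by Ne1; h2: own pawn.
Legal moves for White: none.
In check with no legal moves → checkmate.

checkmate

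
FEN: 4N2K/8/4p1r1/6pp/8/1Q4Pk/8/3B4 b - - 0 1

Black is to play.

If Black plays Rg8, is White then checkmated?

no

After Rg8: white king on h8; in check: yes, from the black rook on g8.
White has 2 legal replies: Kxg8, Kh7.
In check but a legal move exists → not checkmate.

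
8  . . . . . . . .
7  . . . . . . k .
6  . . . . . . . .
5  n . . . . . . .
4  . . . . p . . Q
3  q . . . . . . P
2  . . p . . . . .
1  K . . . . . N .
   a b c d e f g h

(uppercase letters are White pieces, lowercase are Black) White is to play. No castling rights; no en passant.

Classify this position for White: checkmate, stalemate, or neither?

checkmate

White to move; white king on a1.
In check: yes, from the black queen on a3.
King squares — b1: attacked by Pc2; a2: attacked by Qa3; b2: attacked by Qa3.
Legal moves for White: none.
In check with no legal moves → checkmate.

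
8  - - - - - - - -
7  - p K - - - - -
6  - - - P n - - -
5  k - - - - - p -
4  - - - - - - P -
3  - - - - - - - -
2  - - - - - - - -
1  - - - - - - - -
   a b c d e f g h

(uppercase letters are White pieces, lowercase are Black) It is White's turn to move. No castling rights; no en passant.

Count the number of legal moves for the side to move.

4

White to move; king on c7.
In check: yes, from the black knight on e6.
Legal moves: Kc8, Kb8, Kd7, Kxb7.
Count: 4.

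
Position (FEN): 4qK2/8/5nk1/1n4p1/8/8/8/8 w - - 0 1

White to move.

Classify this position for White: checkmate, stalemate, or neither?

checkmate

White to move; white king on f8.
In check: yes, from the black queen on e8.
King squares — e7: attacked by Qe8; f7: attacked by Kg6; g7: attacked by Kg6; e8: attacked by Nf6; g8: attacked by Nf6.
Legal moves for White: none.
In check with no legal moves → checkmate.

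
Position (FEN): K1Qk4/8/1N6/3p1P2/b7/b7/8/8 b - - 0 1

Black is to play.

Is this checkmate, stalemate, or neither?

Black to move; black king on d8.
In check: yes, from the white queen on c8.
Legal moves for Black: Ke7.
Black is in check but has 1 legal move → neither.

neither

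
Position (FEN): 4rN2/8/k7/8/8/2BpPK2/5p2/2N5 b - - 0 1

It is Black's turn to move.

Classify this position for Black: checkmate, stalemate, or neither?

Black to move; black king on a6.
In check: no.
Legal moves for Black include: Rxf8+, Rd8, Rc8, Rb8, Ra8, Re7, Re6, Re5, Re4, Rxe3+, Kb7, Ka7, Kb6, Kb5, d2, f1=Q+, f1=R+, f1=B, ... (list truncated; more exist).
Black has legal moves and is not in check → neither.

neither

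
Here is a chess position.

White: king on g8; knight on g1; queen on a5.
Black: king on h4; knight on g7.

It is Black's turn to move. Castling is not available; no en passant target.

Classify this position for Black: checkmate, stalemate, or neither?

Black to move; black king on h4.
In check: no.
Legal moves for Black: Ne8, Ne6, Nh5, Nf5, Kg4, Kg3.
Black has 6 legal moves and is not in check → neither.

neither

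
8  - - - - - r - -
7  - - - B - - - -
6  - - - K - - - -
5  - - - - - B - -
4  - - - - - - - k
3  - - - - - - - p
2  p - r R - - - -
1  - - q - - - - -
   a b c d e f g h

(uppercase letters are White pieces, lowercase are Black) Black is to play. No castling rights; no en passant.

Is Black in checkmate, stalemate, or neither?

neither

Black to move; black king on h4.
In check: no.
Legal moves for Black include: Rh8, Rg8, Re8, Rd8, Rfc8, Rb8, Ra8, Rf7, Rf6+, Rxf5, Kh5, Kg5, Kg3, Rcc8, Rc7, Rc6+, Rc5, Rc4, ... (list truncated; more exist).
Black has legal moves and is not in check → neither.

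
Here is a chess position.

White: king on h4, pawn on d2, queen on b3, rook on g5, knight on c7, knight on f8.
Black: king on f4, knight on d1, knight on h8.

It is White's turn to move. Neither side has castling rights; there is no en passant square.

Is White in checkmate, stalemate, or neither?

White to move; white king on h4.
In check: no.
Legal moves for White include: Nh7, Nd7, Ng6+, Nfe6+, Ne8, Na8, Nce6+, Na6, Nd5+, Nb5, Rg8, Rg7, Rg6, Rh5, Rf5+, Re5, Rd5, Rc5, ... (list truncated; more exist).
White has legal moves and is not in check → neither.

neither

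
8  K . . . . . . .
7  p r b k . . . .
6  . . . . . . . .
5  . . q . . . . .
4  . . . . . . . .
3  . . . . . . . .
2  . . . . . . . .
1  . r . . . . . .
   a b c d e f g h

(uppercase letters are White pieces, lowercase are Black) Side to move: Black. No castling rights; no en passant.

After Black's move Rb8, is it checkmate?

yes

After Rb8: white king on a8; in check: yes, from the black rook on b8.
King squares — a7: attacked by Qc5; b7: attacked by Rb1; b8: attacked by Rb1.
White has no legal moves → checkmate.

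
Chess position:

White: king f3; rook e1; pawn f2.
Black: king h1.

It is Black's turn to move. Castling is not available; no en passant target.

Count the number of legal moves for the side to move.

1

Black to move; king on h1.
In check: yes, from the white rook on e1.
Legal moves: Kh2.
Count: 1.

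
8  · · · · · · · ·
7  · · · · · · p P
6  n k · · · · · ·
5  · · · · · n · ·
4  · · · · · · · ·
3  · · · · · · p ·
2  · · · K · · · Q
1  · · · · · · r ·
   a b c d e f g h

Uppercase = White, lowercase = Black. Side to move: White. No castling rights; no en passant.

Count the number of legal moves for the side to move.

White to move; king on d2.
In check: no.
Legal moves: Qh6+, Qh5, Qh4, Qh3, Qxg3, Qg2, Qf2+, Qe2, Qh1, Qxg1+, Kd3, Kc3, Ke2, Kc2, h8=Q, h8=R, h8=B, h8=N.
Count: 18.

18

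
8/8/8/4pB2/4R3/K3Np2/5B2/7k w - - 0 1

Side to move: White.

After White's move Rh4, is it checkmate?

After Rh4: black king on h1; in check: yes, from the white rook on h4.
King squares — g1: attacked by Bf2; g2: attacked by Ne3; h2: attacked by Rh4.
Black has no legal moves → checkmate.

yes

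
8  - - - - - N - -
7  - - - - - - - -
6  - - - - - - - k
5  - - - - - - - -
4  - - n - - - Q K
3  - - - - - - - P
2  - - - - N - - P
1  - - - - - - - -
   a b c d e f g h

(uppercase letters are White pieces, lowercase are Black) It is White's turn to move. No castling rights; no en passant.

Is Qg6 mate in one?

After Qg6: black king on h6; in check: yes, from the white queen on g6.
King squares — g5: attacked by Kh4; h5: attacked by Kh4; g6: attacked by Nf8; g7: attacked by Qg6; h7: attacked by Qg6.
Black has no legal moves → checkmate.

yes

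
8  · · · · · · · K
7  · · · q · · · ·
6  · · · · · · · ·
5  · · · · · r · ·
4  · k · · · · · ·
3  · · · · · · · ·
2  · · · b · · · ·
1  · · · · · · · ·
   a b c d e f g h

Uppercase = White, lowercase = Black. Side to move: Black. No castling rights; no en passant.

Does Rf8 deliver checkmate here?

yes

After Rf8: white king on h8; in check: yes, from the black rook on f8.
King squares — g7: attacked by Qd7; h7: attacked by Qd7; g8: attacked by Rf8.
White has no legal moves → checkmate.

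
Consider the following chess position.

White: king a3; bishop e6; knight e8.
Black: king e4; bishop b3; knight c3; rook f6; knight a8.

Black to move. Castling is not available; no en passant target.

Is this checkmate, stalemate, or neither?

neither

Black to move; black king on e4.
In check: no.
Legal moves for Black include: Nc7, Nb6, Rf8, Rf7, Rh6, Rg6, Rxe6, Rf5, Rf4, Rf3, Rf2, Rf1, Ke5, Kf4, Kd4, Kf3, Ke3, Kd3, ... (list truncated; more exist).
Black has legal moves and is not in check → neither.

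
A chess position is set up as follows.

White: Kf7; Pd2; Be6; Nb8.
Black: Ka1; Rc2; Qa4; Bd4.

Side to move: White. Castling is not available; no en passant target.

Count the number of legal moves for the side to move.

White to move; king on f7.
In check: no.
Legal moves: Nd7, Nc6, Na6, Kg8, Kf8, Ke7, Kg6, Bc8, Bd7, Bf5, Bd5, Bg4, Bc4, Bh3, Bb3, Ba2, d3.
Count: 17.

17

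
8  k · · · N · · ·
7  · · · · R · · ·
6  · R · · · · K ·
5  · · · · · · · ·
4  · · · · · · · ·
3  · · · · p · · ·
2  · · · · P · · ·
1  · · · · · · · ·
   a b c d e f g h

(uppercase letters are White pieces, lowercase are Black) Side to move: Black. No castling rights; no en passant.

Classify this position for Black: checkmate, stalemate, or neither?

Black to move; black king on a8.
In check: no.
King squares — a7: attacked by Re7; b7: attacked by Rb6; b8: attacked by Rb6.
Legal moves for Black: none.
Not in check and no legal moves → stalemate.

stalemate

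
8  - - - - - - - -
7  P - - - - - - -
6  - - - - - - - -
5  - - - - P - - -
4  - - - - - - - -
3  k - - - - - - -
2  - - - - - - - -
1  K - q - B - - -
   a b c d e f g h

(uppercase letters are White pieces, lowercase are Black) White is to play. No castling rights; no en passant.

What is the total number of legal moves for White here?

0

White to move; king on a1.
In check: yes, from the black queen on c1.
Legal moves: none.
Count: 0.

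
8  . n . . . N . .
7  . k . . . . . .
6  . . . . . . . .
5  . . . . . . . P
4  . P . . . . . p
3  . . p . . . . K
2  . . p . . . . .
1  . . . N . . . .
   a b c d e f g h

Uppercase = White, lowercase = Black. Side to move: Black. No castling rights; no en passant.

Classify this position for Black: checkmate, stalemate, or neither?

neither

Black to move; black king on b7.
In check: no.
Legal moves for Black: Nd7, Nc6, Na6, Kc8, Ka8, Kc7, Ka7, Kc6, Kb6, Ka6, cxd1=Q, cxd1=R, cxd1=B, cxd1=N, c1=Q, c1=R, c1=B, c1=N.
Black has 18 legal moves and is not in check → neither.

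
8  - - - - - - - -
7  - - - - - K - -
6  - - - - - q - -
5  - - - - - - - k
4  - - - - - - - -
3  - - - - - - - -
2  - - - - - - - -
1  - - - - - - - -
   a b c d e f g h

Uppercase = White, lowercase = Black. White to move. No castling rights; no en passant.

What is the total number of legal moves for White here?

3

White to move; king on f7.
In check: yes, from the black queen on f6.
Legal moves: Kg8, Ke8, Kxf6.
Count: 3.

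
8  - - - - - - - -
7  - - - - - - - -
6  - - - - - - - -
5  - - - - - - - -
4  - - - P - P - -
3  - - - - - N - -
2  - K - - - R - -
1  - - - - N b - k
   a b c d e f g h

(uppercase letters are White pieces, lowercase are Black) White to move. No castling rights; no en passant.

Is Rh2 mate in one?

After Rh2: black king on h1; in check: yes, from the white rook on h2.
King squares — g1: attacked by Nf3; g2: attacked by Ne1; h2: attacked by Nf3.
Black has no legal moves → checkmate.

yes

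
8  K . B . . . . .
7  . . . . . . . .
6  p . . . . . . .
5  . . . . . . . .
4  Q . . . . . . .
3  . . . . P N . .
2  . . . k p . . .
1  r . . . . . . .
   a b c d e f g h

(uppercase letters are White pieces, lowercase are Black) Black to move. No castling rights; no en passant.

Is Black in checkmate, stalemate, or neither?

neither

Black to move; black king on d2.
In check: yes, from the white knight on f3.
Legal moves for Black: Kxe3, Kd3, Kc3, Kc1.
Black is in check but has 4 legal moves → neither.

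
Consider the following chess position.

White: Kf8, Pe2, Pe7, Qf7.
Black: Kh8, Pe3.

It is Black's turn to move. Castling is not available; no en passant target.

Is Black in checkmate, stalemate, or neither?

Black to move; black king on h8.
In check: no.
King squares — g7: attacked by Qf7; h7: attacked by Qf7; g8: attacked by Qf7.
Legal moves for Black: none.
Not in check and no legal moves → stalemate.

stalemate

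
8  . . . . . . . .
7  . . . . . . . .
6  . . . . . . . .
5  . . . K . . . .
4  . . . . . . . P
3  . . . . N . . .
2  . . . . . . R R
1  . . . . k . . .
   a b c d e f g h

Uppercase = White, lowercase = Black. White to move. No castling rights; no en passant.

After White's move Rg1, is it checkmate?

yes

After Rg1: black king on e1; in check: yes, from the white rook on g1.
King squares — d1: attacked by Rg1; f1: attacked by Rg1; d2: attacked by Rh2; e2: attacked by Rh2; f2: attacked by Rh2.
Black has no legal moves → checkmate.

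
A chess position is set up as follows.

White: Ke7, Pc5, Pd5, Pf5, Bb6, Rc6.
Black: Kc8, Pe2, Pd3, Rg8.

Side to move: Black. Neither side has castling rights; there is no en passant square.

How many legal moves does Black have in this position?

Black to move; king on c8.
In check: yes, from the white rook on c6.
Legal moves: Kb8, Kb7.
Count: 2.

2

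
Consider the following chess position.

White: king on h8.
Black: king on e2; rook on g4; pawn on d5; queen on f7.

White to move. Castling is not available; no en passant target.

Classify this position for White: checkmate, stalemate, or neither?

stalemate

White to move; white king on h8.
In check: no.
King squares — g7: attacked by Rg4; h7: attacked by Qf7; g8: attacked by Rg4.
Legal moves for White: none.
Not in check and no legal moves → stalemate.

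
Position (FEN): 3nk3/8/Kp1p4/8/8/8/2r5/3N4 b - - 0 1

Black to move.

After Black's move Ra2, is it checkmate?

no

After Ra2: white king on a6; in check: yes, from the black rook on a2.
White has 2 legal replies: Kxb6, Kb5.
In check but a legal move exists → not checkmate.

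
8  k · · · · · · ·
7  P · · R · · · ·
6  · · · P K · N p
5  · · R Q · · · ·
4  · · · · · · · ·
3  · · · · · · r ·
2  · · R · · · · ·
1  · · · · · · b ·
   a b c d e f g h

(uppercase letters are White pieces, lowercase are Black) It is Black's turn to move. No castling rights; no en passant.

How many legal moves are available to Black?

Black to move; king on a8.
In check: yes, from the white queen on d5.
Legal moves: none.
Count: 0.

0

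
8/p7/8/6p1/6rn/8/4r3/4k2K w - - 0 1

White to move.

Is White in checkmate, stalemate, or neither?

White to move; white king on h1.
In check: no.
King squares — g1: attacked by Rg4; g2: attacked by Re2; h2: attacked by Re2.
Legal moves for White: none.
Not in check and no legal moves → stalemate.

stalemate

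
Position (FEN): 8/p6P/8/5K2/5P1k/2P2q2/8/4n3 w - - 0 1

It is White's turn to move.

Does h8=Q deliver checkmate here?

After h8=Q: black king on h4; in check: yes, from the white queen on h8.
Black has 2 legal replies: Kg3, Qh5+.
In check but a legal move exists → not checkmate.

no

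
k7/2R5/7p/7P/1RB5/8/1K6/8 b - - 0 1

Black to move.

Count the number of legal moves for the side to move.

Black to move; king on a8.
In check: no.
Legal moves: none.
Count: 0.

0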